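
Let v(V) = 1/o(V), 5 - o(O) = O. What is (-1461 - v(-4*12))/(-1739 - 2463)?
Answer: 38717/111353 ≈ 0.34770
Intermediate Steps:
o(O) = 5 - O
v(V) = 1/(5 - V)
(-1461 - v(-4*12))/(-1739 - 2463) = (-1461 - (-1)/(-5 - 4*12))/(-1739 - 2463) = (-1461 - (-1)/(-5 - 48))/(-4202) = (-1461 - (-1)/(-53))*(-1/4202) = (-1461 - (-1)*(-1)/53)*(-1/4202) = (-1461 - 1*1/53)*(-1/4202) = (-1461 - 1/53)*(-1/4202) = -77434/53*(-1/4202) = 38717/111353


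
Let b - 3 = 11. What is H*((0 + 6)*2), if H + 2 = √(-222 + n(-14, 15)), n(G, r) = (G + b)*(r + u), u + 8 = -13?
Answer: -24 + 12*I*√222 ≈ -24.0 + 178.8*I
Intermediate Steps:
u = -21 (u = -8 - 13 = -21)
b = 14 (b = 3 + 11 = 14)
n(G, r) = (-21 + r)*(14 + G) (n(G, r) = (G + 14)*(r - 21) = (14 + G)*(-21 + r) = (-21 + r)*(14 + G))
H = -2 + I*√222 (H = -2 + √(-222 + (-294 - 21*(-14) + 14*15 - 14*15)) = -2 + √(-222 + (-294 + 294 + 210 - 210)) = -2 + √(-222 + 0) = -2 + √(-222) = -2 + I*√222 ≈ -2.0 + 14.9*I)
H*((0 + 6)*2) = (-2 + I*√222)*((0 + 6)*2) = (-2 + I*√222)*(6*2) = (-2 + I*√222)*12 = -24 + 12*I*√222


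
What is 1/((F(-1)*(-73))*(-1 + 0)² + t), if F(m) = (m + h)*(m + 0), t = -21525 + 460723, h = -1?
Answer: 1/439052 ≈ 2.2776e-6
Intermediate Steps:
t = 439198
F(m) = m*(-1 + m) (F(m) = (m - 1)*(m + 0) = (-1 + m)*m = m*(-1 + m))
1/((F(-1)*(-73))*(-1 + 0)² + t) = 1/((-(-1 - 1)*(-73))*(-1 + 0)² + 439198) = 1/((-1*(-2)*(-73))*(-1)² + 439198) = 1/((2*(-73))*1 + 439198) = 1/(-146*1 + 439198) = 1/(-146 + 439198) = 1/439052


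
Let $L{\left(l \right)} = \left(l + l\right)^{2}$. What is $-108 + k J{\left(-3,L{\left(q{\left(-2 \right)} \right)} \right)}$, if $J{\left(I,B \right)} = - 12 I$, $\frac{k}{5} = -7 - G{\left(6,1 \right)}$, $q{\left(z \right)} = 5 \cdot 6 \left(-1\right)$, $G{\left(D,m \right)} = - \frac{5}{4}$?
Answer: $-1143$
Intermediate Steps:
$G{\left(D,m \right)} = - \frac{5}{4}$ ($G{\left(D,m \right)} = \left(-5\right) \frac{1}{4} = - \frac{5}{4}$)
$q{\left(z \right)} = -30$ ($q{\left(z \right)} = 30 \left(-1\right) = -30$)
$L{\left(l \right)} = 4 l^{2}$ ($L{\left(l \right)} = \left(2 l\right)^{2} = 4 l^{2}$)
$k = - \frac{115}{4}$ ($k = 5 \left(-7 - - \frac{5}{4}\right) = 5 \left(-7 + \frac{5}{4}\right) = 5 \left(- \frac{23}{4}\right) = - \frac{115}{4} \approx -28.75$)
$-108 + k J{\left(-3,L{\left(q{\left(-2 \right)} \right)} \right)} = -108 - \frac{115 \left(\left(-12\right) \left(-3\right)\right)}{4} = -108 - 1035 = -1143$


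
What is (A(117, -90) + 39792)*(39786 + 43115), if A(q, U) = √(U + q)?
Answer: 3298796592 + 248703*√3 ≈ 3.2992e+9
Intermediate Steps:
(A(117, -90) + 39792)*(39786 + 43115) = (√(-90 + 117) + 39792)*(39786 + 43115) = (√27 + 39792)*82901 = (3*√3 + 39792)*82901 = (39792 + 3*√3)*82901 = 3298796592 + 248703*√3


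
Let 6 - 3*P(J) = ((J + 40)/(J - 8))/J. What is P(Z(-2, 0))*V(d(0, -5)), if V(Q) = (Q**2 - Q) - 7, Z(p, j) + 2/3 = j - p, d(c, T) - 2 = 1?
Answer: -71/20 ≈ -3.5500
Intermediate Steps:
d(c, T) = 3 (d(c, T) = 2 + 1 = 3)
Z(p, j) = -2/3 + j - p (Z(p, j) = -2/3 + (j - p) = -2/3 + j - p)
V(Q) = -7 + Q**2 - Q
P(J) = 2 - (40 + J)/(3*J*(-8 + J)) (P(J) = 2 - (J + 40)/(J - 8)/(3*J) = 2 - (40 + J)/(-8 + J)/(3*J) = 2 - (40 + J)/(3*J*(-8 + J)))
P(Z(-2, 0))*V(d(0, -5)) = ((-40 - 49*(-2/3 + 0 - 1*(-2)) + 6*(-2/3 + 0 - 1*(-2))**2)/(3*(-2/3 + 0 - 1*(-2))*(-8 + (-2/3 + 0 - 1*(-2)))))*(-7 + 3**2 - 1*3) = ((-40 - 49*(-2/3 + 0 + 2) + 6*(-2/3 + 0 + 2)**2)/(3*(-2/3 + 0 + 2)*(-8 + (-2/3 + 0 + 2))))*(-7 + 9 - 3) = ((-40 - 49*4/3 + 6*(4/3)**2)/(3*(4/3)*(-8 + 4/3)))*(-1) = ((1/3)*(3/4)*(-40 - 196/3 + 6*(16/9))/(-20/3))*(-1) = ((1/3)*(3/4)*(-3/20)*(-40 - 196/3 + 32/3))*(-1) = ((1/3)*(3/4)*(-3/20)*(-284/3))*(-1) = (71/20)*(-1) = -71/20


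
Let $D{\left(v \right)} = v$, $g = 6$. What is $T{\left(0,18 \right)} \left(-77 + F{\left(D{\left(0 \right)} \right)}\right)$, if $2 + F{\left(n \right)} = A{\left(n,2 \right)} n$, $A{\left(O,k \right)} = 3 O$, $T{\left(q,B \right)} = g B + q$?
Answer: $-8532$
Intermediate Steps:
$T{\left(q,B \right)} = q + 6 B$ ($T{\left(q,B \right)} = 6 B + q = q + 6 B$)
$F{\left(n \right)} = -2 + 3 n^{2}$ ($F{\left(n \right)} = -2 + 3 n n = -2 + 3 n^{2}$)
$T{\left(0,18 \right)} \left(-77 + F{\left(D{\left(0 \right)} \right)}\right) = \left(0 + 6 \cdot 18\right) \left(-77 - \left(2 - 3 \cdot 0^{2}\right)\right) = \left(0 + 108\right) \left(-77 + \left(-2 + 3 \cdot 0\right)\right) = 108 \left(-77 + \left(-2 + 0\right)\right) = 108 \left(-77 - 2\right) = 108 \left(-79\right) = -8532$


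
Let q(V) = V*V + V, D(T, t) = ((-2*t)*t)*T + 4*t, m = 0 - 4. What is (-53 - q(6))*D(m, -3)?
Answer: -5700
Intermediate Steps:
m = -4
D(T, t) = 4*t - 2*T*t² (D(T, t) = (-2*t²)*T + 4*t = -2*T*t² + 4*t = 4*t - 2*T*t²)
q(V) = V + V² (q(V) = V² + V = V + V²)
(-53 - q(6))*D(m, -3) = (-53 - 6*(1 + 6))*(2*(-3)*(2 - 1*(-4)*(-3))) = (-53 - 6*7)*(2*(-3)*(2 - 12)) = (-53 - 1*42)*(2*(-3)*(-10)) = (-53 - 42)*60 = -95*60 = -5700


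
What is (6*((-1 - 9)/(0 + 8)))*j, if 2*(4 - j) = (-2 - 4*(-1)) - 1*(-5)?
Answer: -15/4 ≈ -3.7500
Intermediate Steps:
j = ½ (j = 4 - ((-2 - 4*(-1)) - 1*(-5))/2 = 4 - ((-2 + 4) + 5)/2 = 4 - (2 + 5)/2 = 4 - ½*7 = 4 - 7/2 = ½ ≈ 0.50000)
(6*((-1 - 9)/(0 + 8)))*j = (6*((-1 - 9)/(0 + 8)))*(½) = (6*(-10/8))*(½) = (6*(-10*⅛))*(½) = (6*(-5/4))*(½) = -15/2*½ = -15/4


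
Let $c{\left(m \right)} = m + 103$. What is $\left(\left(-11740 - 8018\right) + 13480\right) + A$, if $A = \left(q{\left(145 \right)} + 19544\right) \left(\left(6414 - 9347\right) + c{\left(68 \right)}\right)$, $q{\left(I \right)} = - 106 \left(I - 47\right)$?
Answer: $-25295150$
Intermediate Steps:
$c{\left(m \right)} = 103 + m$
$q{\left(I \right)} = 4982 - 106 I$ ($q{\left(I \right)} = - 106 \left(-47 + I\right) = 4982 - 106 I$)
$A = -25288872$ ($A = \left(\left(4982 - 15370\right) + 19544\right) \left(\left(6414 - 9347\right) + \left(103 + 68\right)\right) = \left(\left(4982 - 15370\right) + 19544\right) \left(-2933 + 171\right) = \left(-10388 + 19544\right) \left(-2762\right) = 9156 \left(-2762\right) = -25288872$)
$\left(\left(-11740 - 8018\right) + 13480\right) + A = \left(\left(-11740 - 8018\right) + 13480\right) - 25288872 = \left(-19758 + 13480\right) - 25288872 = -6278 - 25288872 = -25295150$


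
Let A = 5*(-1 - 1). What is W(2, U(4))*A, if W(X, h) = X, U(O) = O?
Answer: -20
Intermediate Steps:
A = -10 (A = 5*(-2) = -10)
W(2, U(4))*A = 2*(-10) = -20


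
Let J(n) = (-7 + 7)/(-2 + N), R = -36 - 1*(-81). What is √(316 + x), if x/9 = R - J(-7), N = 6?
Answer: √721 ≈ 26.851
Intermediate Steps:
R = 45 (R = -36 + 81 = 45)
J(n) = 0 (J(n) = (-7 + 7)/(-2 + 6) = 0/4 = 0*(¼) = 0)
x = 405 (x = 9*(45 - 1*0) = 9*(45 + 0) = 9*45 = 405)
√(316 + x) = √(316 + 405) = √721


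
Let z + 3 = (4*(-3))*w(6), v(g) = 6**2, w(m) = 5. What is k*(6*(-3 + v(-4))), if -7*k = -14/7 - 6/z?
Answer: 2640/49 ≈ 53.878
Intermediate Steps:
v(g) = 36
z = -63 (z = -3 + (4*(-3))*5 = -3 - 12*5 = -3 - 60 = -63)
k = 40/147 (k = -(-14/7 - 6/(-63))/7 = -(-14*1/7 - 6*(-1/63))/7 = -(-2 + 2/21)/7 = -1/7*(-40/21) = 40/147 ≈ 0.27211)
k*(6*(-3 + v(-4))) = 40*(6*(-3 + 36))/147 = 40*(6*33)/147 = (40/147)*198 = 2640/49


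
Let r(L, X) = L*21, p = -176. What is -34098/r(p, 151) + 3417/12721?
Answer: 74398315/7836136 ≈ 9.4943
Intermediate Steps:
r(L, X) = 21*L
-34098/r(p, 151) + 3417/12721 = -34098/(21*(-176)) + 3417/12721 = -34098/(-3696) + 3417*(1/12721) = -34098*(-1/3696) + 3417/12721 = 5683/616 + 3417/12721 = 74398315/7836136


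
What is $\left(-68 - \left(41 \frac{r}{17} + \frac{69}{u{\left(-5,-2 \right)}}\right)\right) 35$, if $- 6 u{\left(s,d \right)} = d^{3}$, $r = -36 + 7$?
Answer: $- \frac{118545}{68} \approx -1743.3$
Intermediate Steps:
$r = -29$
$u{\left(s,d \right)} = - \frac{d^{3}}{6}$
$\left(-68 - \left(41 \frac{r}{17} + \frac{69}{u{\left(-5,-2 \right)}}\right)\right) 35 = \left(-68 - \left(- \frac{1189}{17} + \frac{207}{4}\right)\right) 35 = \left(-68 - - \frac{1237}{68}\right) 35 = \left(-68 + \left(- \frac{207}{4} + \frac{1189}{17}\right)\right) 35 = \left(-68 + \frac{1237}{68}\right) 35 = \left(- \frac{3387}{68}\right) 35 = - \frac{118545}{68}$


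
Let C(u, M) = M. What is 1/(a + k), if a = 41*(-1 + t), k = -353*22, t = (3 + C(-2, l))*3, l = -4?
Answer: -1/7930 ≈ -0.00012610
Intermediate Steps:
t = -3 (t = (3 - 4)*3 = -1*3 = -3)
k = -7766
a = -164 (a = 41*(-1 - 3) = 41*(-4) = -164)
1/(a + k) = 1/(-164 - 7766) = 1/(-7930) = -1/7930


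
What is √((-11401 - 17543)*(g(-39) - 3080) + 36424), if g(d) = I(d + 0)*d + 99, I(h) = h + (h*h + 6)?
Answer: 2*√441499174 ≈ 42024.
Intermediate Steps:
I(h) = 6 + h + h² (I(h) = h + (h² + 6) = h + (6 + h²) = 6 + h + h²)
g(d) = 99 + d*(6 + d + d²) (g(d) = (6 + (d + 0) + (d + 0)²)*d + 99 = (6 + d + d²)*d + 99 = d*(6 + d + d²) + 99 = 99 + d*(6 + d + d²))
√((-11401 - 17543)*(g(-39) - 3080) + 36424) = √((-11401 - 17543)*((99 - 39*(6 - 39 + (-39)²)) - 3080) + 36424) = √(-28944*((99 - 39*(6 - 39 + 1521)) - 3080) + 36424) = √(-28944*((99 - 39*1488) - 3080) + 36424) = √(-28944*((99 - 58032) - 3080) + 36424) = √(-28944*(-57933 - 3080) + 36424) = √(-28944*(-61013) + 36424) = √(1765960272 + 36424) = √1765996696 = 2*√441499174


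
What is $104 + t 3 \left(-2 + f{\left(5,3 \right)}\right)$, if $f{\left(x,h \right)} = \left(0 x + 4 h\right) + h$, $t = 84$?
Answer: $3380$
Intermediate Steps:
$f{\left(x,h \right)} = 5 h$ ($f{\left(x,h \right)} = \left(0 + 4 h\right) + h = 4 h + h = 5 h$)
$104 + t 3 \left(-2 + f{\left(5,3 \right)}\right) = 104 + 84 \cdot 3 \left(-2 + 5 \cdot 3\right) = 104 + 84 \cdot 3 \left(-2 + 15\right) = 104 + 84 \cdot 3 \cdot 13 = 104 + 84 \cdot 39 = 104 + 3276 = 3380$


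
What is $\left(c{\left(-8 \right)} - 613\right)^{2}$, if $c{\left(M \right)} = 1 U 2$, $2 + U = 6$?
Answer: $366025$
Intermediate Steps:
$U = 4$ ($U = -2 + 6 = 4$)
$c{\left(M \right)} = 8$ ($c{\left(M \right)} = 1 \cdot 4 \cdot 2 = 4 \cdot 2 = 8$)
$\left(c{\left(-8 \right)} - 613\right)^{2} = \left(8 - 613\right)^{2} = \left(-605\right)^{2} = 366025$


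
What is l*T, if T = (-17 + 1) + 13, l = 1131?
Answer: -3393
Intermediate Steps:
T = -3 (T = -16 + 13 = -3)
l*T = 1131*(-3) = -3393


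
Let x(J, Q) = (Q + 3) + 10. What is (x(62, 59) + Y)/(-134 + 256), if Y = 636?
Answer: 354/61 ≈ 5.8033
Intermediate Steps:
x(J, Q) = 13 + Q (x(J, Q) = (3 + Q) + 10 = 13 + Q)
(x(62, 59) + Y)/(-134 + 256) = ((13 + 59) + 636)/(-134 + 256) = (72 + 636)/122 = 708*(1/122) = 354/61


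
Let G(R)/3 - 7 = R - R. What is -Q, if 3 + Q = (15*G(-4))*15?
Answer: -4722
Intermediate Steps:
G(R) = 21 (G(R) = 21 + 3*(R - R) = 21 + 3*0 = 21 + 0 = 21)
Q = 4722 (Q = -3 + (15*21)*15 = -3 + 315*15 = -3 + 4725 = 4722)
-Q = -1*4722 = -4722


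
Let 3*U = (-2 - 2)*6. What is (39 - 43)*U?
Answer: 32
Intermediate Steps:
U = -8 (U = ((-2 - 2)*6)/3 = (-4*6)/3 = (1/3)*(-24) = -8)
(39 - 43)*U = (39 - 43)*(-8) = -4*(-8) = 32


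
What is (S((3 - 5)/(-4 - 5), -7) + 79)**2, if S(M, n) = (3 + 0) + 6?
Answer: 7744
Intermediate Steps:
S(M, n) = 9 (S(M, n) = 3 + 6 = 9)
(S((3 - 5)/(-4 - 5), -7) + 79)**2 = (9 + 79)**2 = 88**2 = 7744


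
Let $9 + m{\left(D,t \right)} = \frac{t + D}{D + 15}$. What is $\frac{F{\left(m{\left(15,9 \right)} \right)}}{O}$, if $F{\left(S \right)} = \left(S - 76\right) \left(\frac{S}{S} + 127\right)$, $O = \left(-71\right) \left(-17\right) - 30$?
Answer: $- \frac{53888}{5885} \approx -9.1568$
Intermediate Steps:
$m{\left(D,t \right)} = -9 + \frac{D + t}{15 + D}$ ($m{\left(D,t \right)} = -9 + \frac{t + D}{D + 15} = -9 + \frac{D + t}{15 + D}$)
$O = 1177$ ($O = 1207 - 30 = 1177$)
$F{\left(S \right)} = -9728 + 128 S$ ($F{\left(S \right)} = \left(-76 + S\right) \left(1 + 127\right) = \left(-76 + S\right) 128 = -9728 + 128 S$)
$\frac{F{\left(m{\left(15,9 \right)} \right)}}{O} = \frac{-9728 + 128 \frac{-135 + 9 - 120}{15 + 15}}{1177} = \left(-9728 + 128 \frac{-135 + 9 - 120}{30}\right) \frac{1}{1177} = \left(-9728 + 128 \cdot \frac{1}{30} \left(-246\right)\right) \frac{1}{1177} = \left(-9728 + 128 \left(- \frac{41}{5}\right)\right) \frac{1}{1177} = \left(-9728 - \frac{5248}{5}\right) \frac{1}{1177} = \left(- \frac{53888}{5}\right) \frac{1}{1177} = - \frac{53888}{5885}$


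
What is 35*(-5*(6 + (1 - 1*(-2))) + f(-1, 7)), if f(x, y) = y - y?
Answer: -1575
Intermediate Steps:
f(x, y) = 0
35*(-5*(6 + (1 - 1*(-2))) + f(-1, 7)) = 35*(-5*(6 + (1 - 1*(-2))) + 0) = 35*(-5*(6 + (1 + 2)) + 0) = 35*(-5*(6 + 3) + 0) = 35*(-5*9 + 0) = 35*(-45 + 0) = 35*(-45) = -1575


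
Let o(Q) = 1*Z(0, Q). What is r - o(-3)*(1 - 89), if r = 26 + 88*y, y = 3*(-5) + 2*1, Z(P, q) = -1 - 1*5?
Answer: -1646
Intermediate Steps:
Z(P, q) = -6 (Z(P, q) = -1 - 5 = -6)
y = -13 (y = -15 + 2 = -13)
o(Q) = -6 (o(Q) = 1*(-6) = -6)
r = -1118 (r = 26 + 88*(-13) = 26 - 1144 = -1118)
r - o(-3)*(1 - 89) = -1118 - (-6)*(1 - 89) = -1118 - (-6)*(-88) = -1118 - 1*528 = -1118 - 528 = -1646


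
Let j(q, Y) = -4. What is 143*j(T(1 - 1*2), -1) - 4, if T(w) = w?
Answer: -576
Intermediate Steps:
143*j(T(1 - 1*2), -1) - 4 = 143*(-4) - 4 = -572 - 4 = -576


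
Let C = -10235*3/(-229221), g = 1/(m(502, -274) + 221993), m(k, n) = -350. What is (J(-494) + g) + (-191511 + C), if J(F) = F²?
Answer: 296505724104179/5645025567 ≈ 52525.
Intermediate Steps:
g = 1/221643 (g = 1/(-350 + 221993) = 1/221643 ≈ 4.5118e-6)
C = 10235/76407 (C = -30705*(-1/229221) = 10235/76407 ≈ 0.13395)
(J(-494) + g) + (-191511 + C) = ((-494)² + 1/221643) + (-191511 + 10235/76407) = (244036 + 1/221643) - 14632770742/76407 = 54088871149/221643 - 14632770742/76407 = 296505724104179/5645025567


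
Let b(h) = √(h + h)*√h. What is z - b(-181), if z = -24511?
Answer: -24511 + 181*√2 ≈ -24255.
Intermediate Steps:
b(h) = h*√2 (b(h) = √(2*h)*√h = (√2*√h)*√h = h*√2)
z - b(-181) = -24511 - (-181)*√2 = -24511 + 181*√2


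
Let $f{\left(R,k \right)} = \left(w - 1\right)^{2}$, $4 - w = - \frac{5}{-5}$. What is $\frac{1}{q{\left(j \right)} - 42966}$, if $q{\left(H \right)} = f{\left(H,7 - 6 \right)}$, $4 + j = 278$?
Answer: $- \frac{1}{42962} \approx -2.3276 \cdot 10^{-5}$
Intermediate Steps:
$j = 274$ ($j = -4 + 278 = 274$)
$w = 3$ ($w = 4 - - \frac{5}{-5} = 4 - \left(-5\right) \left(- \frac{1}{5}\right) = 4 - 1 = 3$)
$f{\left(R,k \right)} = 4$ ($f{\left(R,k \right)} = \left(3 - 1\right)^{2} = 2^{2} = 4$)
$q{\left(H \right)} = 4$
$\frac{1}{q{\left(j \right)} - 42966} = \frac{1}{4 - 42966} = \frac{1}{-42962} = - \frac{1}{42962}$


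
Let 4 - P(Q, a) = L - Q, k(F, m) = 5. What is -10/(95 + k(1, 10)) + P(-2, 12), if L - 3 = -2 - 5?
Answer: 59/10 ≈ 5.9000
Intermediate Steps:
L = -4 (L = 3 + (-2 - 5) = 3 - 7 = -4)
P(Q, a) = 8 + Q (P(Q, a) = 4 - (-4 - Q) = 4 + (4 + Q) = 8 + Q)
-10/(95 + k(1, 10)) + P(-2, 12) = -10/(95 + 5) + (8 - 2) = -10/100 + 6 = -10*1/100 + 6 = -⅒ + 6 = 59/10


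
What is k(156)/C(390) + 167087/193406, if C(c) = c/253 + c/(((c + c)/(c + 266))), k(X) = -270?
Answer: 359573839/8062515922 ≈ 0.044598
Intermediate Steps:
C(c) = 133 + 255*c/506 (C(c) = c*(1/253) + c/(((2*c)/(266 + c))) = c/253 + c/((2*c/(266 + c))) = c/253 + c*((266 + c)/(2*c)) = c/253 + (133 + c/2) = 133 + 255*c/506)
k(156)/C(390) + 167087/193406 = -270/(133 + (255/506)*390) + 167087/193406 = -270/(133 + 49725/253) + 167087*(1/193406) = -270/83374/253 + 167087/193406 = -270*253/83374 + 167087/193406 = -34155/41687 + 167087/193406 = 359573839/8062515922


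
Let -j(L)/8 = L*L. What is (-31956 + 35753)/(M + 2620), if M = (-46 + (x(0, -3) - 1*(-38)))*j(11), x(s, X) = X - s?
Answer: 3797/13268 ≈ 0.28618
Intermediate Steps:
j(L) = -8*L**2 (j(L) = -8*L*L = -8*L**2)
M = 10648 (M = (-46 + ((-3 - 1*0) - 1*(-38)))*(-8*11**2) = (-46 + ((-3 + 0) + 38))*(-8*121) = (-46 + (-3 + 38))*(-968) = (-46 + 35)*(-968) = -11*(-968) = 10648)
(-31956 + 35753)/(M + 2620) = (-31956 + 35753)/(10648 + 2620) = 3797/13268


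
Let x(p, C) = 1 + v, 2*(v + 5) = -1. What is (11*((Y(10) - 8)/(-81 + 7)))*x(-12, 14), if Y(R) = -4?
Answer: -297/37 ≈ -8.0270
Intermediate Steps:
v = -11/2 (v = -5 + (½)*(-1) = -5 - ½ = -11/2 ≈ -5.5000)
x(p, C) = -9/2 (x(p, C) = 1 - 11/2 = -9/2)
(11*((Y(10) - 8)/(-81 + 7)))*x(-12, 14) = (11*((-4 - 8)/(-81 + 7)))*(-9/2) = (11*(-12/(-74)))*(-9/2) = (11*(-12*(-1/74)))*(-9/2) = (11*(6/37))*(-9/2) = (66/37)*(-9/2) = -297/37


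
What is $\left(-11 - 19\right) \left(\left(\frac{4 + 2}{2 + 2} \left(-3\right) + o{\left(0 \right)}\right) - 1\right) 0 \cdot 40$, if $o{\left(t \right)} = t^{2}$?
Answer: $0$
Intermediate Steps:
$\left(-11 - 19\right) \left(\left(\frac{4 + 2}{2 + 2} \left(-3\right) + o{\left(0 \right)}\right) - 1\right) 0 \cdot 40 = \left(-11 - 19\right) \left(\left(\frac{4 + 2}{2 + 2} \left(-3\right) + 0^{2}\right) - 1\right) 0 \cdot 40 = \left(-11 - 19\right) \left(\left(\frac{6}{4} \left(-3\right) + 0\right) - 1\right) 0 \cdot 40 = - 30 \left(\left(6 \cdot \frac{1}{4} \left(-3\right) + 0\right) - 1\right) 0 \cdot 40 = - 30 \left(\left(\frac{3}{2} \left(-3\right) + 0\right) - 1\right) 0 \cdot 40 = - 30 \left(\left(- \frac{9}{2} + 0\right) - 1\right) 0 \cdot 40 = - 30 \left(- \frac{9}{2} - 1\right) 0 \cdot 40 = - 30 \left(\left(- \frac{11}{2}\right) 0\right) 40 = \left(-30\right) 0 \cdot 40 = 0 \cdot 40 = 0$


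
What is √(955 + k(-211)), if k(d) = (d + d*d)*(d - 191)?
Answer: I*√17811665 ≈ 4220.4*I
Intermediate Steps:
k(d) = (-191 + d)*(d + d²) (k(d) = (d + d²)*(-191 + d) = (-191 + d)*(d + d²))
√(955 + k(-211)) = √(955 - 211*(-191 + (-211)² - 190*(-211))) = √(955 - 211*(-191 + 44521 + 40090)) = √(955 - 211*84420) = √(955 - 17812620) = √(-17811665) = I*√17811665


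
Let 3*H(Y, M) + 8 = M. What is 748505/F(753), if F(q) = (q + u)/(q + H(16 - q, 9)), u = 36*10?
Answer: 1691621300/3339 ≈ 5.0663e+5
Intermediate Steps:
H(Y, M) = -8/3 + M/3
u = 360
F(q) = (360 + q)/(⅓ + q) (F(q) = (q + 360)/(q + (-8/3 + (⅓)*9)) = (360 + q)/(q + (-8/3 + 3)) = (360 + q)/(q + ⅓) = (360 + q)/(⅓ + q))
748505/F(753) = 748505/((3*(360 + 753)/(1 + 3*753))) = 748505/((3*1113/(1 + 2259))) = 748505/((3*1113/2260)) = 748505/((3*(1/2260)*1113)) = 748505/(3339/2260) = 748505*(2260/3339) = 1691621300/3339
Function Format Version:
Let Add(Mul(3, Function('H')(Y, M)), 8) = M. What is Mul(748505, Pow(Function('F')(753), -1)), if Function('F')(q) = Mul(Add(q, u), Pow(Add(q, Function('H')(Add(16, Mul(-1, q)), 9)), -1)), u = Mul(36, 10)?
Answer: Rational(1691621300, 3339) ≈ 5.0663e+5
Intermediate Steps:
Function('H')(Y, M) = Add(Rational(-8, 3), Mul(Rational(1, 3), M))
u = 360
Function('F')(q) = Mul(Pow(Add(Rational(1, 3), q), -1), Add(360, q)) (Function('F')(q) = Mul(Add(q, 360), Pow(Add(q, Add(Rational(-8, 3), Mul(Rational(1, 3), 9))), -1)) = Mul(Add(360, q), Pow(Add(q, Add(Rational(-8, 3), 3)), -1)) = Mul(Add(360, q), Pow(Add(q, Rational(1, 3)), -1)) = Mul(Add(360, q), Pow(Add(Rational(1, 3), q), -1)) = Mul(Pow(Add(Rational(1, 3), q), -1), Add(360, q)))
Mul(748505, Pow(Function('F')(753), -1)) = Mul(748505, Pow(Mul(3, Pow(Add(1, Mul(3, 753)), -1), Add(360, 753)), -1)) = Mul(748505, Pow(Mul(3, Pow(Add(1, 2259), -1), 1113), -1)) = Mul(748505, Pow(Mul(3, Pow(2260, -1), 1113), -1)) = Mul(748505, Pow(Mul(3, Rational(1, 2260), 1113), -1)) = Mul(748505, Pow(Rational(3339, 2260), -1)) = Mul(748505, Rational(2260, 3339)) = Rational(1691621300, 3339)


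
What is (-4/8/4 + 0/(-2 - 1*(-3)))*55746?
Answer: -27873/4 ≈ -6968.3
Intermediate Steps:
(-4/8/4 + 0/(-2 - 1*(-3)))*55746 = (-4*1/8*(1/4) + 0/(-2 + 3))*55746 = (-1/2*1/4 + 0/1)*55746 = (-1/8 + 0*1)*55746 = (-1/8 + 0)*55746 = -1/8*55746 = -27873/4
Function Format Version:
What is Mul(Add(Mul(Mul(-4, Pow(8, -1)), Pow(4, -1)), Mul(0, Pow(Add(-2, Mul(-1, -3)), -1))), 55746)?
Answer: Rational(-27873, 4) ≈ -6968.3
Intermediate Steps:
Mul(Add(Mul(Mul(-4, Pow(8, -1)), Pow(4, -1)), Mul(0, Pow(Add(-2, Mul(-1, -3)), -1))), 55746) = Mul(Add(Mul(Mul(-4, Rational(1, 8)), Rational(1, 4)), Mul(0, Pow(Add(-2, 3), -1))), 55746) = Mul(Add(Mul(Rational(-1, 2), Rational(1, 4)), Mul(0, Pow(1, -1))), 55746) = Mul(Add(Rational(-1, 8), Mul(0, 1)), 55746) = Mul(Add(Rational(-1, 8), 0), 55746) = Mul(Rational(-1, 8), 55746) = Rational(-27873, 4)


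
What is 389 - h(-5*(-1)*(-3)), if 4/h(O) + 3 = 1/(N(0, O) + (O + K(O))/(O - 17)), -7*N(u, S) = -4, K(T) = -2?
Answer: 202101/517 ≈ 390.91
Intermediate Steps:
N(u, S) = 4/7 (N(u, S) = -1/7*(-4) = 4/7)
h(O) = 4/(-3 + 1/(4/7 + (-2 + O)/(-17 + O))) (h(O) = 4/(-3 + 1/(4/7 + (O - 2)/(O - 17))) = 4/(-3 + 1/(4/7 + (-2 + O)/(-17 + O))))
389 - h(-5*(-1)*(-3)) = 389 - 4*(82 - 11*(-5*(-1))*(-3))/(-127 + 26*(-5*(-1)*(-3))) = 389 - 4*(82 - 55*(-3))/(-127 + 26*(5*(-3))) = 389 - 4*(82 - 11*(-15))/(-127 + 26*(-15)) = 389 - 4*(82 + 165)/(-127 - 390) = 389 - 4*247/(-517) = 389 - 4*(-1)*247/517 = 389 - 1*(-988/517) = 389 + 988/517 = 202101/517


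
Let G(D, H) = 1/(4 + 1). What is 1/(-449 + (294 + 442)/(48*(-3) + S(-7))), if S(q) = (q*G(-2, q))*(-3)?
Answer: -699/317531 ≈ -0.0022014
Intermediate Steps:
G(D, H) = ⅕ (G(D, H) = 1/5 = ⅕)
S(q) = -3*q/5 (S(q) = (q*(⅕))*(-3) = (q/5)*(-3) = -3*q/5)
1/(-449 + (294 + 442)/(48*(-3) + S(-7))) = 1/(-449 + (294 + 442)/(48*(-3) - ⅗*(-7))) = 1/(-449 + 736/(-144 + 21/5)) = 1/(-449 + 736/(-699/5)) = 1/(-449 + 736*(-5/699)) = 1/(-449 - 3680/699) = 1/(-317531/699) = -699/317531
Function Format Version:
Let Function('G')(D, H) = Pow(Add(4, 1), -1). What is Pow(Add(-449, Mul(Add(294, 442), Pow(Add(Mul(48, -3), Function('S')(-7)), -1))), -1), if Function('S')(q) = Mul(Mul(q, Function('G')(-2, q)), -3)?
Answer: Rational(-699, 317531) ≈ -0.0022014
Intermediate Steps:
Function('G')(D, H) = Rational(1, 5) (Function('G')(D, H) = Pow(5, -1) = Rational(1, 5))
Function('S')(q) = Mul(Rational(-3, 5), q) (Function('S')(q) = Mul(Mul(q, Rational(1, 5)), -3) = Mul(Mul(Rational(1, 5), q), -3) = Mul(Rational(-3, 5), q))
Pow(Add(-449, Mul(Add(294, 442), Pow(Add(Mul(48, -3), Function('S')(-7)), -1))), -1) = Pow(Add(-449, Mul(Add(294, 442), Pow(Add(Mul(48, -3), Mul(Rational(-3, 5), -7)), -1))), -1) = Pow(Add(-449, Mul(736, Pow(Add(-144, Rational(21, 5)), -1))), -1) = Pow(Add(-449, Mul(736, Pow(Rational(-699, 5), -1))), -1) = Pow(Add(-449, Mul(736, Rational(-5, 699))), -1) = Pow(Add(-449, Rational(-3680, 699)), -1) = Pow(Rational(-317531, 699), -1) = Rational(-699, 317531)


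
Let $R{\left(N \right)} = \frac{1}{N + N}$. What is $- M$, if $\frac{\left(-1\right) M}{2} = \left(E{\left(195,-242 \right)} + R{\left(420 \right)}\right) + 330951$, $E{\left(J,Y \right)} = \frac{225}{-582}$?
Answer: $\frac{26965856077}{40740} \approx 6.619 \cdot 10^{5}$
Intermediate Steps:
$E{\left(J,Y \right)} = - \frac{75}{194}$ ($E{\left(J,Y \right)} = 225 \left(- \frac{1}{582}\right) = - \frac{75}{194}$)
$R{\left(N \right)} = \frac{1}{2 N}$
$M = - \frac{26965856077}{40740}$ ($M = - 2 \left(\left(- \frac{75}{194} + \frac{1}{2 \cdot 420}\right) + 330951\right) = - 2 \left(\left(- \frac{75}{194} + \frac{1}{2} \cdot \frac{1}{420}\right) + 330951\right) = - 2 \left(\left(- \frac{75}{194} + \frac{1}{840}\right) + 330951\right) = - 2 \left(- \frac{31403}{81480} + 330951\right) = \left(-2\right) \frac{26965856077}{81480} = - \frac{26965856077}{40740} \approx -6.619 \cdot 10^{5}$)
$- M = \left(-1\right) \left(- \frac{26965856077}{40740}\right) = \frac{26965856077}{40740}$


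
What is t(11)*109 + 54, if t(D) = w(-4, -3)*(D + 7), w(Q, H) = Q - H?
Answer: -1908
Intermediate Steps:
t(D) = -7 - D (t(D) = (-4 - 1*(-3))*(D + 7) = (-4 + 3)*(7 + D) = -(7 + D) = -7 - D)
t(11)*109 + 54 = (-7 - 1*11)*109 + 54 = (-7 - 11)*109 + 54 = -18*109 + 54 = -1962 + 54 = -1908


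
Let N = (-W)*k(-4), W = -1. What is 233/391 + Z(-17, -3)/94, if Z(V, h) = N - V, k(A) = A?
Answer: 26985/36754 ≈ 0.73421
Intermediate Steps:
N = -4 (N = -1*(-1)*(-4) = 1*(-4) = -4)
Z(V, h) = -4 - V
233/391 + Z(-17, -3)/94 = 233/391 + (-4 - 1*(-17))/94 = 233*(1/391) + (-4 + 17)*(1/94) = 233/391 + 13*(1/94) = 233/391 + 13/94 = 26985/36754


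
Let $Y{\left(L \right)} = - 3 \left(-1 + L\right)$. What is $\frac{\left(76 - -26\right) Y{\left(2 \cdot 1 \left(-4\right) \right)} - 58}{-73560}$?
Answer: $- \frac{337}{9195} \approx -0.03665$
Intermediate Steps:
$Y{\left(L \right)} = 3 - 3 L$
$\frac{\left(76 - -26\right) Y{\left(2 \cdot 1 \left(-4\right) \right)} - 58}{-73560} = \frac{\left(76 - -26\right) \left(3 - 3 \cdot 2 \cdot 1 \left(-4\right)\right) - 58}{-73560} = \left(\left(76 + 26\right) \left(3 - 3 \cdot 2 \left(-4\right)\right) - 58\right) \left(- \frac{1}{73560}\right) = \left(102 \left(3 - -24\right) - 58\right) \left(- \frac{1}{73560}\right) = \left(102 \left(3 + 24\right) - 58\right) \left(- \frac{1}{73560}\right) = \left(102 \cdot 27 - 58\right) \left(- \frac{1}{73560}\right) = \left(2754 - 58\right) \left(- \frac{1}{73560}\right) = 2696 \left(- \frac{1}{73560}\right) = - \frac{337}{9195}$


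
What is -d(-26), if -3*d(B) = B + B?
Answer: -52/3 ≈ -17.333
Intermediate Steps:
d(B) = -2*B/3 (d(B) = -(B + B)/3 = -2*B/3)
-d(-26) = -(-2)*(-26)/3 = -1*52/3 = -52/3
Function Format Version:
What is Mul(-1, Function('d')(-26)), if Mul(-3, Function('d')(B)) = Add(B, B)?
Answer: Rational(-52, 3) ≈ -17.333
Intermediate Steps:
Function('d')(B) = Mul(Rational(-2, 3), B) (Function('d')(B) = Mul(Rational(-1, 3), Add(B, B)) = Mul(Rational(-1, 3), Mul(2, B)) = Mul(Rational(-2, 3), B))
Mul(-1, Function('d')(-26)) = Mul(-1, Mul(Rational(-2, 3), -26)) = Mul(-1, Rational(52, 3)) = Rational(-52, 3)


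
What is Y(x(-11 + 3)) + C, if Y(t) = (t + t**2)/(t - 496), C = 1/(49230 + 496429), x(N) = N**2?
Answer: -141871313/14732793 ≈ -9.6296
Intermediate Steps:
C = 1/545659 ≈ 1.8326e-6
Y(t) = (t + t**2)/(-496 + t)
Y(x(-11 + 3)) + C = (-11 + 3)**2*(1 + (-11 + 3)**2)/(-496 + (-11 + 3)**2) + 1/545659 = (-8)**2*(1 + (-8)**2)/(-496 + (-8)**2) + 1/545659 = 64*(1 + 64)/(-496 + 64) + 1/545659 = 64*65/(-432) + 1/545659 = 64*(-1/432)*65 + 1/545659 = -260/27 + 1/545659 = -141871313/14732793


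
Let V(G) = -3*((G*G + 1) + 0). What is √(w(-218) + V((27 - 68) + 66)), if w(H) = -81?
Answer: I*√1959 ≈ 44.261*I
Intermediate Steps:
V(G) = -3 - 3*G² (V(G) = -3*((G² + 1) + 0) = -3*((1 + G²) + 0) = -3*(1 + G²) = -3 - 3*G²)
√(w(-218) + V((27 - 68) + 66)) = √(-81 + (-3 - 3*((27 - 68) + 66)²)) = √(-81 + (-3 - 3*(-41 + 66)²)) = √(-81 + (-3 - 3*25²)) = √(-81 + (-3 - 3*625)) = √(-81 + (-3 - 1875)) = √(-81 - 1878) = √(-1959) = I*√1959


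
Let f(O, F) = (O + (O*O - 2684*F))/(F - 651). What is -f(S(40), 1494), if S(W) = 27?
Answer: 1336380/281 ≈ 4755.8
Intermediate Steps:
f(O, F) = (O + O² - 2684*F)/(-651 + F) (f(O, F) = (O + (O² - 2684*F))/(-651 + F) = (O + O² - 2684*F)/(-651 + F))
-f(S(40), 1494) = -(27 + 27² - 2684*1494)/(-651 + 1494) = -(27 + 729 - 4009896)/843 = -(-4009140)/843 = -1*(-1336380/281) = 1336380/281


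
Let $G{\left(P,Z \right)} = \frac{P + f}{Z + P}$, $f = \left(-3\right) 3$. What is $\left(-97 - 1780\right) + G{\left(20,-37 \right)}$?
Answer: $- \frac{31920}{17} \approx -1877.6$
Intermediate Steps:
$f = -9$
$G{\left(P,Z \right)} = \frac{-9 + P}{P + Z}$ ($G{\left(P,Z \right)} = \frac{P - 9}{Z + P} = \frac{-9 + P}{P + Z}$)
$\left(-97 - 1780\right) + G{\left(20,-37 \right)} = \left(-97 - 1780\right) + \frac{-9 + 20}{20 - 37} = -1877 + \frac{1}{-17} \cdot 11 = -1877 - \frac{11}{17} = - \frac{31920}{17}$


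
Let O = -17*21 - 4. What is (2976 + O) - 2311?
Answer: 304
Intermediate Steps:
O = -361 (O = -357 - 4 = -361)
(2976 + O) - 2311 = (2976 - 361) - 2311 = 2615 - 2311 = 304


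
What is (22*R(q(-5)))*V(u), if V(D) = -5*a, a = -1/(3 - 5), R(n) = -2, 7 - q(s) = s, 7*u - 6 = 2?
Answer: 110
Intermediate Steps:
u = 8/7 (u = 6/7 + (⅐)*2 = 6/7 + 2/7 = 8/7 ≈ 1.1429)
q(s) = 7 - s
a = ½ (a = -1/(-2) = -1*(-½) = ½ ≈ 0.50000)
V(D) = -5/2 (V(D) = -5*½ = -5/2)
(22*R(q(-5)))*V(u) = (22*(-2))*(-5/2) = -44*(-5/2) = 110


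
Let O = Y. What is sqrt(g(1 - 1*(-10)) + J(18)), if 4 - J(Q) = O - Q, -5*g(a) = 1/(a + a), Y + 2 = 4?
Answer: sqrt(241890)/110 ≈ 4.4711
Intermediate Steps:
Y = 2 (Y = -2 + 4 = 2)
O = 2
g(a) = -1/(10*a) (g(a) = -1/(5*(a + a)) = -1/(2*a)/5 = -1/(10*a))
J(Q) = 2 + Q (J(Q) = 4 - (2 - Q) = 4 + (-2 + Q) = 2 + Q)
sqrt(g(1 - 1*(-10)) + J(18)) = sqrt(-1/(10*(1 - 1*(-10))) + (2 + 18)) = sqrt(-1/(10*(1 + 10)) + 20) = sqrt(-1/10/11 + 20) = sqrt(-1/10*1/11 + 20) = sqrt(-1/110 + 20) = sqrt(2199/110) = sqrt(241890)/110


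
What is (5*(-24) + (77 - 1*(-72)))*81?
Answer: 2349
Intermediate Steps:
(5*(-24) + (77 - 1*(-72)))*81 = (-120 + (77 + 72))*81 = (-120 + 149)*81 = 29*81 = 2349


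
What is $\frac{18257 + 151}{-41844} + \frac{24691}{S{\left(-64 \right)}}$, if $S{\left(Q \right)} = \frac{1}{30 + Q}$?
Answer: $- \frac{2927317112}{3487} \approx -8.3949 \cdot 10^{5}$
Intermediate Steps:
$\frac{18257 + 151}{-41844} + \frac{24691}{S{\left(-64 \right)}} = \frac{18257 + 151}{-41844} + \frac{24691}{\frac{1}{30 - 64}} = 18408 \left(- \frac{1}{41844}\right) + \frac{24691}{\frac{1}{-34}} = - \frac{1534}{3487} + \frac{24691}{- \frac{1}{34}} = - \frac{1534}{3487} + 24691 \left(-34\right) = - \frac{1534}{3487} - 839494 = - \frac{2927317112}{3487}$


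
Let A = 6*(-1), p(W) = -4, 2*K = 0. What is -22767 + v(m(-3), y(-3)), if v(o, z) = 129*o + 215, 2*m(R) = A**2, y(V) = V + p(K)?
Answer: -20230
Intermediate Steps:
K = 0 (K = (1/2)*0 = 0)
y(V) = -4 + V (y(V) = V - 4 = -4 + V)
A = -6
m(R) = 18 (m(R) = (1/2)*(-6)**2 = (1/2)*36 = 18)
v(o, z) = 215 + 129*o
-22767 + v(m(-3), y(-3)) = -22767 + (215 + 129*18) = -22767 + (215 + 2322) = -22767 + 2537 = -20230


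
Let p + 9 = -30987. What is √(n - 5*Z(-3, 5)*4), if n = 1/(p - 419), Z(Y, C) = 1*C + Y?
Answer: I*√39476120415/31415 ≈ 6.3246*I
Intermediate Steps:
p = -30996 (p = -9 - 30987 = -30996)
Z(Y, C) = C + Y
n = -1/31415 (n = 1/(-30996 - 419) = 1/(-31415) = -1/31415 ≈ -3.1832e-5)
√(n - 5*Z(-3, 5)*4) = √(-1/31415 - 5*(5 - 3)*4) = √(-1/31415 - 5*2*4) = √(-1/31415 - 10*4) = √(-1/31415 - 40) = √(-1256601/31415) = I*√39476120415/31415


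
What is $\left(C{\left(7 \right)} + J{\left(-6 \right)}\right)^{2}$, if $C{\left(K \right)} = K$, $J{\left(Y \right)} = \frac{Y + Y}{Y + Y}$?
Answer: $64$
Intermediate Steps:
$J{\left(Y \right)} = 1$ ($J{\left(Y \right)} = \frac{2 Y}{2 Y} = 2 Y \frac{1}{2 Y} = 1$)
$\left(C{\left(7 \right)} + J{\left(-6 \right)}\right)^{2} = \left(7 + 1\right)^{2} = 8^{2} = 64$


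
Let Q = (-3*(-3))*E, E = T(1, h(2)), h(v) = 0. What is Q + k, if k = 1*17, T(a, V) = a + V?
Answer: 26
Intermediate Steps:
T(a, V) = V + a
k = 17
E = 1 (E = 0 + 1 = 1)
Q = 9 (Q = -3*(-3)*1 = 9*1 = 9)
Q + k = 9 + 17 = 26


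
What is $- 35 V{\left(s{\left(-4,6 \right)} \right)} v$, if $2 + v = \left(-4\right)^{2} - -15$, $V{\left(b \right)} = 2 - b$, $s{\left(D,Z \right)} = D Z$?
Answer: $-26390$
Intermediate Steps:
$v = 29$ ($v = -2 - \left(-15 - \left(-4\right)^{2}\right) = -2 + \left(16 + 15\right) = -2 + 31 = 29$)
$- 35 V{\left(s{\left(-4,6 \right)} \right)} v = - 35 \left(2 - \left(-4\right) 6\right) 29 = - 35 \left(2 - -24\right) 29 = - 35 \left(2 + 24\right) 29 = \left(-35\right) 26 \cdot 29 = \left(-910\right) 29 = -26390$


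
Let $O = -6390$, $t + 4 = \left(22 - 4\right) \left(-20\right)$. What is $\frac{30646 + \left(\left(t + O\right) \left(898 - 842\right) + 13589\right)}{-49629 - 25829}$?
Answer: $\frac{333989}{75458} \approx 4.4262$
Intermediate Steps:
$t = -364$ ($t = -4 + \left(22 - 4\right) \left(-20\right) = -4 + 18 \left(-20\right) = -4 - 360 = -364$)
$\frac{30646 + \left(\left(t + O\right) \left(898 - 842\right) + 13589\right)}{-49629 - 25829} = \frac{30646 + \left(\left(-364 - 6390\right) \left(898 - 842\right) + 13589\right)}{-49629 - 25829} = \frac{30646 + \left(\left(-6754\right) 56 + 13589\right)}{-75458} = \left(30646 + \left(-378224 + 13589\right)\right) \left(- \frac{1}{75458}\right) = \left(30646 - 364635\right) \left(- \frac{1}{75458}\right) = \left(-333989\right) \left(- \frac{1}{75458}\right) = \frac{333989}{75458}$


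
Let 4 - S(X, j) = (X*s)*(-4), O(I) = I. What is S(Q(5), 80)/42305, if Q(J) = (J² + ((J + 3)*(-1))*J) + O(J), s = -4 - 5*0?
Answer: 164/42305 ≈ 0.0038766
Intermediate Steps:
s = -4 (s = -4 + 0 = -4)
Q(J) = J + J² + J*(-3 - J) (Q(J) = (J² + ((J + 3)*(-1))*J) + J = (J² + ((3 + J)*(-1))*J) + J = (J² + (-3 - J)*J) + J = (J² + J*(-3 - J)) + J = J + J² + J*(-3 - J))
S(X, j) = 4 - 16*X (S(X, j) = 4 - X*(-4)*(-4) = 4 - (-4*X)*(-4) = 4 - 16*X)
S(Q(5), 80)/42305 = (4 - (-32)*5)/42305 = (4 - 16*(-10))*(1/42305) = (4 + 160)*(1/42305) = 164*(1/42305) = 164/42305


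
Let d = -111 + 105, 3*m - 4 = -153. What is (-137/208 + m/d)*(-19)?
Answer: -270997/1872 ≈ -144.76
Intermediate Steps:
m = -149/3 (m = 4/3 + (1/3)*(-153) = 4/3 - 51 = -149/3 ≈ -49.667)
d = -6
(-137/208 + m/d)*(-19) = (-137/208 - 149/3/(-6))*(-19) = (-137*1/208 - 149/3*(-1/6))*(-19) = (-137/208 + 149/18)*(-19) = (14263/1872)*(-19) = -270997/1872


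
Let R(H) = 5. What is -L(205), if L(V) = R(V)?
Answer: -5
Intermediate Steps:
L(V) = 5
-L(205) = -1*5 = -5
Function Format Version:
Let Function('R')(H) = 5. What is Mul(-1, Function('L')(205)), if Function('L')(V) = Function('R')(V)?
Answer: -5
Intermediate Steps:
Function('L')(V) = 5
Mul(-1, Function('L')(205)) = Mul(-1, 5) = -5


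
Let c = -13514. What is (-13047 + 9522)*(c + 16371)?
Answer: -10070925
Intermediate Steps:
(-13047 + 9522)*(c + 16371) = (-13047 + 9522)*(-13514 + 16371) = -3525*2857 = -10070925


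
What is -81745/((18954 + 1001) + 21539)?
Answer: -81745/41494 ≈ -1.9700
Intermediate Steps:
-81745/((18954 + 1001) + 21539) = -81745/(19955 + 21539) = -81745/41494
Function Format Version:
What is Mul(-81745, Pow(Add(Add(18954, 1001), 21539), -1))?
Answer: Rational(-81745, 41494) ≈ -1.9700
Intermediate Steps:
Mul(-81745, Pow(Add(Add(18954, 1001), 21539), -1)) = Mul(-81745, Pow(Add(19955, 21539), -1)) = Mul(-81745, Pow(41494, -1)) = Mul(-81745, Rational(1, 41494)) = Rational(-81745, 41494)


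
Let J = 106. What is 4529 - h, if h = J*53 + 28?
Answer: -1117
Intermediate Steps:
h = 5646 (h = 106*53 + 28 = 5618 + 28 = 5646)
4529 - h = 4529 - 1*5646 = 4529 - 5646 = -1117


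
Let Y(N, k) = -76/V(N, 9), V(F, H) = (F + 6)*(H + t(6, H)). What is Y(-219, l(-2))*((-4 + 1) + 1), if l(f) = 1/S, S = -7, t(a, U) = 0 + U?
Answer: -76/1917 ≈ -0.039645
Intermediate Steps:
t(a, U) = U
V(F, H) = 2*H*(6 + F) (V(F, H) = (F + 6)*(H + H) = (6 + F)*(2*H) = 2*H*(6 + F))
l(f) = -⅐ (l(f) = 1/(-7) = -⅐)
Y(N, k) = -76/(108 + 18*N) (Y(N, k) = -76*1/(18*(6 + N)) = -76/(108 + 18*N))
Y(-219, l(-2))*((-4 + 1) + 1) = (-38/(54 + 9*(-219)))*((-4 + 1) + 1) = (-38/(54 - 1971))*(-3 + 1) = -38/(-1917)*(-2) = -38*(-1/1917)*(-2) = (38/1917)*(-2) = -76/1917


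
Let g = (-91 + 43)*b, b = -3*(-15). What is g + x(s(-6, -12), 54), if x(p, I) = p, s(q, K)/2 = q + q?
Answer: -2184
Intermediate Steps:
b = 45
s(q, K) = 4*q (s(q, K) = 2*(q + q) = 2*(2*q) = 4*q)
g = -2160 (g = (-91 + 43)*45 = -48*45 = -2160)
g + x(s(-6, -12), 54) = -2160 + 4*(-6) = -2160 - 24 = -2184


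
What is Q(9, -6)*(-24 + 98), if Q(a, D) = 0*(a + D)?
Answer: 0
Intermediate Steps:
Q(a, D) = 0 (Q(a, D) = 0*(D + a) = 0)
Q(9, -6)*(-24 + 98) = 0*(-24 + 98) = 0*74 = 0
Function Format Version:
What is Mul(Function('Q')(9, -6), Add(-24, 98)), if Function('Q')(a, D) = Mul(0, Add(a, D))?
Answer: 0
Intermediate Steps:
Function('Q')(a, D) = 0 (Function('Q')(a, D) = Mul(0, Add(D, a)) = 0)
Mul(Function('Q')(9, -6), Add(-24, 98)) = Mul(0, Add(-24, 98)) = Mul(0, 74) = 0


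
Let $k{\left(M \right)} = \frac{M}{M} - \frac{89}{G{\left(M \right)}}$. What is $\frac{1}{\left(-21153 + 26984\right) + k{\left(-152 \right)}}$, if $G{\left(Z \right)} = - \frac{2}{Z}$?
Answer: $- \frac{1}{932} \approx -0.001073$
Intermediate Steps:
$k{\left(M \right)} = 1 + \frac{89 M}{2}$ ($k{\left(M \right)} = \frac{M}{M} - \frac{89}{\left(-2\right) \frac{1}{M}} = 1 - 89 \left(- \frac{M}{2}\right) = 1 + \frac{89 M}{2}$)
$\frac{1}{\left(-21153 + 26984\right) + k{\left(-152 \right)}} = \frac{1}{\left(-21153 + 26984\right) + \left(1 + \frac{89}{2} \left(-152\right)\right)} = \frac{1}{5831 + \left(1 - 6764\right)} = \frac{1}{5831 - 6763} = \frac{1}{-932} = - \frac{1}{932}$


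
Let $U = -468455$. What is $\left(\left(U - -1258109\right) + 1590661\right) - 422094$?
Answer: $1958221$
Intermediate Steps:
$\left(\left(U - -1258109\right) + 1590661\right) - 422094 = \left(\left(-468455 - -1258109\right) + 1590661\right) - 422094 = \left(\left(-468455 + 1258109\right) + 1590661\right) - 422094 = \left(789654 + 1590661\right) - 422094 = 2380315 - 422094 = 1958221$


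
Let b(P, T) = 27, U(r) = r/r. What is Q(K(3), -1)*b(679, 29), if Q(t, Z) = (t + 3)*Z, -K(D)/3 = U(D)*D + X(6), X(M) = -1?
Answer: 81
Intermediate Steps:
U(r) = 1
K(D) = 3 - 3*D (K(D) = -3*(1*D - 1) = -3*(D - 1) = -3*(-1 + D) = 3 - 3*D)
Q(t, Z) = Z*(3 + t) (Q(t, Z) = (3 + t)*Z = Z*(3 + t))
Q(K(3), -1)*b(679, 29) = -(3 + (3 - 3*3))*27 = -(3 + (3 - 9))*27 = -(3 - 6)*27 = -1*(-3)*27 = 3*27 = 81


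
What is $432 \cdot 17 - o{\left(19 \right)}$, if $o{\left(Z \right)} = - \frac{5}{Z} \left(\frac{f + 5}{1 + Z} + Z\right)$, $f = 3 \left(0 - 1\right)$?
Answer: $\frac{279263}{38} \approx 7349.0$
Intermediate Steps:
$f = -3$ ($f = 3 \left(-1\right) = -3$)
$o{\left(Z \right)} = - \frac{5 \left(Z + \frac{2}{1 + Z}\right)}{Z}$ ($o{\left(Z \right)} = - \frac{5}{Z} \left(\frac{-3 + 5}{1 + Z} + Z\right) = - \frac{5}{Z} \left(\frac{2}{1 + Z} + Z\right) = - \frac{5}{Z} \left(Z + \frac{2}{1 + Z}\right) = - \frac{5 \left(Z + \frac{2}{1 + Z}\right)}{Z}$)
$432 \cdot 17 - o{\left(19 \right)} = 432 \cdot 17 - \frac{5 \left(-2 - 19 - 19^{2}\right)}{19 \left(1 + 19\right)} = 7344 - 5 \cdot \frac{1}{19} \cdot \frac{1}{20} \left(-2 - 19 - 361\right) = 7344 - 5 \cdot \frac{1}{19} \cdot \frac{1}{20} \left(-382\right) = 7344 - - \frac{191}{38} = 7344 + \frac{191}{38} = \frac{279263}{38}$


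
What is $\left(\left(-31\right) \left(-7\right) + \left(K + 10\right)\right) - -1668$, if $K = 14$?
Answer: $1909$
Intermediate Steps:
$\left(\left(-31\right) \left(-7\right) + \left(K + 10\right)\right) - -1668 = \left(\left(-31\right) \left(-7\right) + \left(14 + 10\right)\right) - -1668 = \left(217 + 24\right) + 1668 = 241 + 1668 = 1909$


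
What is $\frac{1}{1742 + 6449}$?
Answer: $\frac{1}{8191} \approx 0.00012209$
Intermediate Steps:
$\frac{1}{1742 + 6449} = \frac{1}{8191}$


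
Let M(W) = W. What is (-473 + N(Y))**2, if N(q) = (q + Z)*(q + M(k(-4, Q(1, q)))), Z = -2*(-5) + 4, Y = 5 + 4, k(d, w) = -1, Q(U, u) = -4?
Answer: 83521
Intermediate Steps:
Y = 9
Z = 14 (Z = 10 + 4 = 14)
N(q) = (-1 + q)*(14 + q) (N(q) = (q + 14)*(q - 1) = (14 + q)*(-1 + q) = (-1 + q)*(14 + q))
(-473 + N(Y))**2 = (-473 + (-14 + 9**2 + 13*9))**2 = (-473 + (-14 + 81 + 117))**2 = (-473 + 184)**2 = (-289)**2 = 83521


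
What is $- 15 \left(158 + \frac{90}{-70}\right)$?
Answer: $- \frac{16455}{7} \approx -2350.7$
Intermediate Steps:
$- 15 \left(158 + \frac{90}{-70}\right) = - 15 \left(158 + 90 \left(- \frac{1}{70}\right)\right) = - 15 \left(158 - \frac{9}{7}\right) = \left(-15\right) \frac{1097}{7} = - \frac{16455}{7}$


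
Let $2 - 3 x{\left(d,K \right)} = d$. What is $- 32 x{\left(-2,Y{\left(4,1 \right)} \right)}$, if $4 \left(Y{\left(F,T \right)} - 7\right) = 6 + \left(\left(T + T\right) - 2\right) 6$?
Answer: $- \frac{128}{3} \approx -42.667$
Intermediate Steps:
$Y{\left(F,T \right)} = \frac{11}{2} + 3 T$ ($Y{\left(F,T \right)} = 7 + \frac{6 + \left(\left(T + T\right) - 2\right) 6}{4} = 7 + \frac{6 + \left(2 T - 2\right) 6}{4} = 7 + \frac{6 + \left(-2 + 2 T\right) 6}{4} = 7 + \frac{6 + \left(-12 + 12 T\right)}{4} = 7 + \frac{-6 + 12 T}{4} = 7 + \left(- \frac{3}{2} + 3 T\right) = \frac{11}{2} + 3 T$)
$x{\left(d,K \right)} = \frac{2}{3} - \frac{d}{3}$
$- 32 x{\left(-2,Y{\left(4,1 \right)} \right)} = - 32 \left(\frac{2}{3} - - \frac{2}{3}\right) = - 32 \left(\frac{2}{3} + \frac{2}{3}\right) = \left(-32\right) \frac{4}{3} = - \frac{128}{3}$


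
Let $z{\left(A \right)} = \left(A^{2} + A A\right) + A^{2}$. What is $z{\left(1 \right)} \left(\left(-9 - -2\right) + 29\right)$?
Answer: $66$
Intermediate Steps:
$z{\left(A \right)} = 3 A^{2}$ ($z{\left(A \right)} = \left(A^{2} + A^{2}\right) + A^{2} = 2 A^{2} + A^{2} = 3 A^{2}$)
$z{\left(1 \right)} \left(\left(-9 - -2\right) + 29\right) = 3 \cdot 1^{2} \left(\left(-9 - -2\right) + 29\right) = 3 \cdot 1 \left(\left(-9 + 2\right) + 29\right) = 3 \left(-7 + 29\right) = 3 \cdot 22 = 66$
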